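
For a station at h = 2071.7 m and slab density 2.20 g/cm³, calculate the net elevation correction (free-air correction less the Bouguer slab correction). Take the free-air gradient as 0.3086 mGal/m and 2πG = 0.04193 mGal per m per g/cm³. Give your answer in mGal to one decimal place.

Combined gradient = 0.3086 − 0.04193 × 2.20 = 0.2163540 mGal/m
Combined elevation correction = 0.2163540 × 2071.7 = 448.2 mGal

448.2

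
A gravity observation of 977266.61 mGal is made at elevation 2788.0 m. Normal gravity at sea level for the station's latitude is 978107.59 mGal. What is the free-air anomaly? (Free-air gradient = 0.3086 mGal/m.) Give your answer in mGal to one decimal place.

19.4

Free-air correction = 0.3086 × 2788.0 = 860.38 mGal
Free-air anomaly = 977266.61 − 978107.59 + (860.38) = 19.40 mGal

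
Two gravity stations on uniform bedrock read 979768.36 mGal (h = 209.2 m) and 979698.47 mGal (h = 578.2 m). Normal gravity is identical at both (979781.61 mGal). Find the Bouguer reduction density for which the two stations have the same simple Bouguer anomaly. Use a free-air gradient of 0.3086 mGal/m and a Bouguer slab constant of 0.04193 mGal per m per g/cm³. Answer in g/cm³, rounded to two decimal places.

2.84

Δg_obs = 979698.47 − 979768.36 = -69.89 mGal over Δh = 578.2 − 209.2 = 369.0 m
Equal Bouguer anomalies ⇒ Δg_obs + (0.3086 − 0.04193ρ)·Δh = 0
0.3086 − 0.04193ρ = −Δg_obs/Δh = 0.18940
ρ = (0.3086 − 0.18940) / 0.04193 = 2.84 g/cm³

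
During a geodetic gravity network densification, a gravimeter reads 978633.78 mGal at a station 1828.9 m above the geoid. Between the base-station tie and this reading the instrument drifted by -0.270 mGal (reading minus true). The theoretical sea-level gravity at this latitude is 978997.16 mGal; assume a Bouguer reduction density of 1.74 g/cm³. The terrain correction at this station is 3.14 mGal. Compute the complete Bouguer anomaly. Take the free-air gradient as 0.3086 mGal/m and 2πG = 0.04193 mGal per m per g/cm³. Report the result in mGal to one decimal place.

Drift-corrected reading = 978633.78 − (-0.270) = 978634.050 mGal
Free-air correction = 0.3086 × 1828.9 = 564.40 mGal
Free-air anomaly = 978634.050 − 978997.16 + (564.40) = 201.290 mGal
Bouguer slab correction = 0.04193 × 1.74 × 1828.9 = 133.43 mGal
Simple Bouguer anomaly = 201.290 − (133.43) = 67.860 mGal
Complete Bouguer anomaly = 67.860 + 3.14 = 71.000 mGal

71.0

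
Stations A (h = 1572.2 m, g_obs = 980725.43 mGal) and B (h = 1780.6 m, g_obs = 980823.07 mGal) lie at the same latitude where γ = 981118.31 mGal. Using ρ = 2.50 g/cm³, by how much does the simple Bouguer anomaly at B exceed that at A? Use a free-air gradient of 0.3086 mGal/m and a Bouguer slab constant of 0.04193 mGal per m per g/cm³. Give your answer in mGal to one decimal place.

Δg_SB(A) = 980725.43 − 981118.31 + 0.3086×1572.2 − 0.04193×2.50×1572.2 = -72.50 mGal
Δg_SB(B) = 980823.07 − 981118.31 + 0.3086×1780.6 − 0.04193×2.50×1780.6 = 67.60 mGal
Difference = 67.60 − (-72.50) = 140.10 mGal

140.1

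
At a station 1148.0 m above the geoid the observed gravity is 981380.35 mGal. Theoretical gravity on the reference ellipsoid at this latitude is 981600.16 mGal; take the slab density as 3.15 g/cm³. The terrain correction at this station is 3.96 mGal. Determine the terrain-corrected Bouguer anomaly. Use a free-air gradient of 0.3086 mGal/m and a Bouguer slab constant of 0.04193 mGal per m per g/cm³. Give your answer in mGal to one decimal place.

Free-air correction = 0.3086 × 1148.0 = 354.27 mGal
Free-air anomaly = 981380.35 − 981600.16 + (354.27) = 134.46 mGal
Bouguer slab correction = 0.04193 × 3.15 × 1148.0 = 151.63 mGal
Simple Bouguer anomaly = 134.46 − (151.63) = -17.17 mGal
Complete Bouguer anomaly = -17.17 + 3.96 = -13.21 mGal

-13.2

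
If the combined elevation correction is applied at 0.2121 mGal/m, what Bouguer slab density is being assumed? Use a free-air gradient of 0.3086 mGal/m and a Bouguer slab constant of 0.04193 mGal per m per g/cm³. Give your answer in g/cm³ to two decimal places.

2.30

0.2121 = 0.3086 − 0.04193 × ρ
ρ = (0.3086 − 0.2121) / 0.04193 = 2.30 g/cm³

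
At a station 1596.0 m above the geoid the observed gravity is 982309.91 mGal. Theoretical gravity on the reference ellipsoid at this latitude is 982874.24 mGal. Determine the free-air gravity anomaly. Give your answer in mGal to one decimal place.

-71.8

Free-air correction = 0.3086 × 1596.0 = 492.53 mGal
Free-air anomaly = 982309.91 − 982874.24 + (492.53) = -71.80 mGal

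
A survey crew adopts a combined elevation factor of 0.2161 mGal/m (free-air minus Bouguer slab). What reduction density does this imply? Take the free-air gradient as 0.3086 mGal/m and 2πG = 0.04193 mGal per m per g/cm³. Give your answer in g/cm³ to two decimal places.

0.2161 = 0.3086 − 0.04193 × ρ
ρ = (0.3086 − 0.2161) / 0.04193 = 2.21 g/cm³

2.21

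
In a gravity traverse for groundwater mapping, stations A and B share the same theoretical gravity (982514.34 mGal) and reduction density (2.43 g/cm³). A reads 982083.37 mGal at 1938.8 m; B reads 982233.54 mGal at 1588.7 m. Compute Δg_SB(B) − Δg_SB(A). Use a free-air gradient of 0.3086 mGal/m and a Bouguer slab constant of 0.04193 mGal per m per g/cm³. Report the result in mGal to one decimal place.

77.8

Δg_SB(A) = 982083.37 − 982514.34 + 0.3086×1938.8 − 0.04193×2.43×1938.8 = -30.20 mGal
Δg_SB(B) = 982233.54 − 982514.34 + 0.3086×1588.7 − 0.04193×2.43×1588.7 = 47.60 mGal
Difference = 47.60 − (-30.20) = 77.80 mGal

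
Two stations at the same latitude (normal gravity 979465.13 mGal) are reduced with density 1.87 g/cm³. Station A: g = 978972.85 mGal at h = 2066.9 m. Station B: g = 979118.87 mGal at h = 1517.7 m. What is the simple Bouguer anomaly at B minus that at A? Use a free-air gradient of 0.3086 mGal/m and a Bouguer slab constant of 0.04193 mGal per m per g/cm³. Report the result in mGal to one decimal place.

19.6

Δg_SB(A) = 978972.85 − 979465.13 + 0.3086×2066.9 − 0.04193×1.87×2066.9 = -16.50 mGal
Δg_SB(B) = 979118.87 − 979465.13 + 0.3086×1517.7 − 0.04193×1.87×1517.7 = 3.10 mGal
Difference = 3.10 − (-16.50) = 19.60 mGal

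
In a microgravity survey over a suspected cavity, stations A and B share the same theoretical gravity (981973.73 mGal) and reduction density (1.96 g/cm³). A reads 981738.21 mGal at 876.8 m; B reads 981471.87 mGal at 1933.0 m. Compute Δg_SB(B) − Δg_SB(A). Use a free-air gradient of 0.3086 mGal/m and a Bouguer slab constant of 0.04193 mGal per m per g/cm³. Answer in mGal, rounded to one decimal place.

Δg_SB(A) = 981738.21 − 981973.73 + 0.3086×876.8 − 0.04193×1.96×876.8 = -37.00 mGal
Δg_SB(B) = 981471.87 − 981973.73 + 0.3086×1933.0 − 0.04193×1.96×1933.0 = -64.20 mGal
Difference = -64.20 − (-37.00) = -27.20 mGal

-27.2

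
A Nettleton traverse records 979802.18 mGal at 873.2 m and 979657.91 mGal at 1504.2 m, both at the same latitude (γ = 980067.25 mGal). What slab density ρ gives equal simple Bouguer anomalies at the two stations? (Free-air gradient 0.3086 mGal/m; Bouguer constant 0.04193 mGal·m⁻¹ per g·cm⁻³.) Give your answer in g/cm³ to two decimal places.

1.91

Δg_obs = 979657.91 − 979802.18 = -144.27 mGal over Δh = 1504.2 − 873.2 = 631.0 m
Equal Bouguer anomalies ⇒ Δg_obs + (0.3086 − 0.04193ρ)·Δh = 0
0.3086 − 0.04193ρ = −Δg_obs/Δh = 0.22864
ρ = (0.3086 − 0.22864) / 0.04193 = 1.91 g/cm³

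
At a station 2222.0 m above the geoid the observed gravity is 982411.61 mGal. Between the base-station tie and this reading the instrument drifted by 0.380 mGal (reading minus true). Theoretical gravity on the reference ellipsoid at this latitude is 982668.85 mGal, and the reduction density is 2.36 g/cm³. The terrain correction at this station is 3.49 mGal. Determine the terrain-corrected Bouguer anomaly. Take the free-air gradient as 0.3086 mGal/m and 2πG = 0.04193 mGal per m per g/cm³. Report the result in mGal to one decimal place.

211.7

Drift-corrected reading = 982411.61 − (0.380) = 982411.230 mGal
Free-air correction = 0.3086 × 2222.0 = 685.71 mGal
Free-air anomaly = 982411.230 − 982668.85 + (685.71) = 428.090 mGal
Bouguer slab correction = 0.04193 × 2.36 × 2222.0 = 219.88 mGal
Simple Bouguer anomaly = 428.090 − (219.88) = 208.210 mGal
Complete Bouguer anomaly = 208.210 + 3.49 = 211.700 mGal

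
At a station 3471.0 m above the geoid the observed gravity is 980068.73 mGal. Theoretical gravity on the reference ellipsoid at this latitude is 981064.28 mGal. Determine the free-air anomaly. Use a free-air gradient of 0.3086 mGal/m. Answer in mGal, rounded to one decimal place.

Free-air correction = 0.3086 × 3471.0 = 1071.15 mGal
Free-air anomaly = 980068.73 − 981064.28 + (1071.15) = 75.60 mGal

75.6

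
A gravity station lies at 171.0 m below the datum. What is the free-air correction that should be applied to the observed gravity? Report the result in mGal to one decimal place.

-52.8

Free-air correction = 0.3086 × -171.0 = -52.8 mGal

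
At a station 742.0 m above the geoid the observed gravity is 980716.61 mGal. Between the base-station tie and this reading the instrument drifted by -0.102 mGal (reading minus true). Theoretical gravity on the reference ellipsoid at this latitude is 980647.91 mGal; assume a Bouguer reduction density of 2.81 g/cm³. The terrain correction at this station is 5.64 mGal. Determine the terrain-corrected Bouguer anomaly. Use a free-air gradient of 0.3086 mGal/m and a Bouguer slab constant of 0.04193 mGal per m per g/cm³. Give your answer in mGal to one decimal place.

Drift-corrected reading = 980716.61 − (-0.102) = 980716.712 mGal
Free-air correction = 0.3086 × 742.0 = 228.98 mGal
Free-air anomaly = 980716.712 − 980647.91 + (228.98) = 297.782 mGal
Bouguer slab correction = 0.04193 × 2.81 × 742.0 = 87.42 mGal
Simple Bouguer anomaly = 297.782 − (87.42) = 210.362 mGal
Complete Bouguer anomaly = 210.362 + 5.64 = 216.002 mGal

216.0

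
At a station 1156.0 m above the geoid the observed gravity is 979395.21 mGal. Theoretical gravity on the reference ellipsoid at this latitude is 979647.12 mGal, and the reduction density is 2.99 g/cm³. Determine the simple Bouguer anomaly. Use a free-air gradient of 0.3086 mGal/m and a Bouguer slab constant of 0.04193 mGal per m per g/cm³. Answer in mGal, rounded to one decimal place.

Free-air correction = 0.3086 × 1156.0 = 356.74 mGal
Free-air anomaly = 979395.21 − 979647.12 + (356.74) = 104.83 mGal
Bouguer slab correction = 0.04193 × 2.99 × 1156.0 = 144.93 mGal
Simple Bouguer anomaly = 104.83 − (144.93) = -40.10 mGal

-40.1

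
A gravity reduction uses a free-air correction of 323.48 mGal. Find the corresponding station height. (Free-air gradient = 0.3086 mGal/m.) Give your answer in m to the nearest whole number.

1048

h = 323.48 / 0.3086 = 1048.22 m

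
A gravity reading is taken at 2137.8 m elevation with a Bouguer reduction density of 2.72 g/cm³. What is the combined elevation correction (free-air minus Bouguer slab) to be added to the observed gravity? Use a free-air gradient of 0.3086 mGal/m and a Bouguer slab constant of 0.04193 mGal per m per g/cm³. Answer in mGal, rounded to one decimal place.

Combined gradient = 0.3086 − 0.04193 × 2.72 = 0.1945504 mGal/m
Combined elevation correction = 0.1945504 × 2137.8 = 415.9 mGal

415.9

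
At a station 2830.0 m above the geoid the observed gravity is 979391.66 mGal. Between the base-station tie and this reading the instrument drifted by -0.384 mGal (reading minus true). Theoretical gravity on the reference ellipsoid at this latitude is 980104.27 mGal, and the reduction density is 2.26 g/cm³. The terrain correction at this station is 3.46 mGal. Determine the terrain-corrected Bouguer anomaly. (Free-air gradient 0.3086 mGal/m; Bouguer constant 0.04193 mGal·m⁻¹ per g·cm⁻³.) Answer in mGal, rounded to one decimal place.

-103.6

Drift-corrected reading = 979391.66 − (-0.384) = 979392.044 mGal
Free-air correction = 0.3086 × 2830.0 = 873.34 mGal
Free-air anomaly = 979392.044 − 980104.27 + (873.34) = 161.114 mGal
Bouguer slab correction = 0.04193 × 2.26 × 2830.0 = 268.18 mGal
Simple Bouguer anomaly = 161.114 − (268.18) = -107.066 mGal
Complete Bouguer anomaly = -107.066 + 3.46 = -103.606 mGal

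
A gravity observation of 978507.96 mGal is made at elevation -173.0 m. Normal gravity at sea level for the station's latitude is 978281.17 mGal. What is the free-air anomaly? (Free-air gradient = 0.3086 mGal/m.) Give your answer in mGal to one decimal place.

Free-air correction = 0.3086 × -173.0 = -53.39 mGal
Free-air anomaly = 978507.96 − 978281.17 + (-53.39) = 173.40 mGal

173.4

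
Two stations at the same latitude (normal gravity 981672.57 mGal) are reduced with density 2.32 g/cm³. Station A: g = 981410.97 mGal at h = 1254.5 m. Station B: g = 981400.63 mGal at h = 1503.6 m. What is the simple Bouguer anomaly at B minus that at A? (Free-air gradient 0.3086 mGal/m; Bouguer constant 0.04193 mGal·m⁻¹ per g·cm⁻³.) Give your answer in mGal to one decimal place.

Δg_SB(A) = 981410.97 − 981672.57 + 0.3086×1254.5 − 0.04193×2.32×1254.5 = 3.50 mGal
Δg_SB(B) = 981400.63 − 981672.57 + 0.3086×1503.6 − 0.04193×2.32×1503.6 = 45.80 mGal
Difference = 45.80 − (3.50) = 42.30 mGal

42.3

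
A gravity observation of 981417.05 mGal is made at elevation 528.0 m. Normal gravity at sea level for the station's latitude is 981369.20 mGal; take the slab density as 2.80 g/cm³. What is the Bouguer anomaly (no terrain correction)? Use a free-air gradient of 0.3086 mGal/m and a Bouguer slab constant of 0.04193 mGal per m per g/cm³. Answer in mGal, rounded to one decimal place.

Free-air correction = 0.3086 × 528.0 = 162.94 mGal
Free-air anomaly = 981417.05 − 981369.20 + (162.94) = 210.79 mGal
Bouguer slab correction = 0.04193 × 2.80 × 528.0 = 61.99 mGal
Simple Bouguer anomaly = 210.79 − (61.99) = 148.80 mGal

148.8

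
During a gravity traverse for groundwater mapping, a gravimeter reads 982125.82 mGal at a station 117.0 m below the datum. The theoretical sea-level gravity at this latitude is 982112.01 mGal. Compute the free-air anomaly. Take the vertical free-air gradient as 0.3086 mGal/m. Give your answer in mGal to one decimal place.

-22.3

Free-air correction = 0.3086 × -117.0 = -36.11 mGal
Free-air anomaly = 982125.82 − 982112.01 + (-36.11) = -22.30 mGal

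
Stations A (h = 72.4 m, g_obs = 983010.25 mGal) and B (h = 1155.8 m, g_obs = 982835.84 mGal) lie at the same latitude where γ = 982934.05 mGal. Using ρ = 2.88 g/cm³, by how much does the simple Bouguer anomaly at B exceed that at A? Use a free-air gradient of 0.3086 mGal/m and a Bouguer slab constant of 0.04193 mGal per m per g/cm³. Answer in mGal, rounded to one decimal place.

29.1

Δg_SB(A) = 983010.25 − 982934.05 + 0.3086×72.4 − 0.04193×2.88×72.4 = 89.80 mGal
Δg_SB(B) = 982835.84 − 982934.05 + 0.3086×1155.8 − 0.04193×2.88×1155.8 = 118.90 mGal
Difference = 118.90 − (89.80) = 29.10 mGal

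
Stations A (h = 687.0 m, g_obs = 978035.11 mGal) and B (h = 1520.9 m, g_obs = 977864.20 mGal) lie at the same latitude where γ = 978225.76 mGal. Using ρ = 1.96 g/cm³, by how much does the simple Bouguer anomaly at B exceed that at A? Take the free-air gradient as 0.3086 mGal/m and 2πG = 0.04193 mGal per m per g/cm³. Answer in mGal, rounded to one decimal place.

17.9

Δg_SB(A) = 978035.11 − 978225.76 + 0.3086×687.0 − 0.04193×1.96×687.0 = -35.10 mGal
Δg_SB(B) = 977864.20 − 978225.76 + 0.3086×1520.9 − 0.04193×1.96×1520.9 = -17.20 mGal
Difference = -17.20 − (-35.10) = 17.90 mGal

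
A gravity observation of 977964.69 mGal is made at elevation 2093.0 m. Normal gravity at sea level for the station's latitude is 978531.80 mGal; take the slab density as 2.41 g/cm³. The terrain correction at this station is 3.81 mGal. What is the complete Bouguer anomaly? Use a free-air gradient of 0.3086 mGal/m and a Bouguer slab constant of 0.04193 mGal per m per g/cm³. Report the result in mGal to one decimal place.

-128.9

Free-air correction = 0.3086 × 2093.0 = 645.90 mGal
Free-air anomaly = 977964.69 − 978531.80 + (645.90) = 78.79 mGal
Bouguer slab correction = 0.04193 × 2.41 × 2093.0 = 211.50 mGal
Simple Bouguer anomaly = 78.79 − (211.50) = -132.71 mGal
Complete Bouguer anomaly = -132.71 + 3.81 = -128.90 mGal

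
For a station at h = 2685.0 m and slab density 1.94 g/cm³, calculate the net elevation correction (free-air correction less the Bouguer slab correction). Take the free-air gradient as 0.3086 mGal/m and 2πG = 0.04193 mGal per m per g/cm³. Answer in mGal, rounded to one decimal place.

Combined gradient = 0.3086 − 0.04193 × 1.94 = 0.2272558 mGal/m
Combined elevation correction = 0.2272558 × 2685.0 = 610.2 mGal

610.2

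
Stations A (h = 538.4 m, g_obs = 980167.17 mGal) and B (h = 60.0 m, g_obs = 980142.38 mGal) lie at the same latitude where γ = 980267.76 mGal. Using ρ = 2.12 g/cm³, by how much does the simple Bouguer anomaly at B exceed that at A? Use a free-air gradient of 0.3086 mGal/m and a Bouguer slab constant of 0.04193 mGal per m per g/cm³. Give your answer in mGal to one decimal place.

-129.9

Δg_SB(A) = 980167.17 − 980267.76 + 0.3086×538.4 − 0.04193×2.12×538.4 = 17.70 mGal
Δg_SB(B) = 980142.38 − 980267.76 + 0.3086×60.0 − 0.04193×2.12×60.0 = -112.20 mGal
Difference = -112.20 − (17.70) = -129.90 mGal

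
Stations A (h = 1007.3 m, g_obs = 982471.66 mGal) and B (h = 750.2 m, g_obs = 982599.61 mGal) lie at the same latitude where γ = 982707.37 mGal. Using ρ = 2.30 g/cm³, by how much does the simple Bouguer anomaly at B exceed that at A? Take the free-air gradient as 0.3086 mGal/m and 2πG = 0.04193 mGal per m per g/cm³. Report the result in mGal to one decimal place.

73.4

Δg_SB(A) = 982471.66 − 982707.37 + 0.3086×1007.3 − 0.04193×2.30×1007.3 = -22.00 mGal
Δg_SB(B) = 982599.61 − 982707.37 + 0.3086×750.2 − 0.04193×2.30×750.2 = 51.40 mGal
Difference = 51.40 − (-22.00) = 73.40 mGal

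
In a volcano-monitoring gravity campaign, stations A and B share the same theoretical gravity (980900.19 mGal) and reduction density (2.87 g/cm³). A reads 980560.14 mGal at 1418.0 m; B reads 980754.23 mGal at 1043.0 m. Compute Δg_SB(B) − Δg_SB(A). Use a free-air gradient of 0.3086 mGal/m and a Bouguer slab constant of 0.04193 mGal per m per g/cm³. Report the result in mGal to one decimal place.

123.5

Δg_SB(A) = 980560.14 − 980900.19 + 0.3086×1418.0 − 0.04193×2.87×1418.0 = -73.10 mGal
Δg_SB(B) = 980754.23 − 980900.19 + 0.3086×1043.0 − 0.04193×2.87×1043.0 = 50.40 mGal
Difference = 50.40 − (-73.10) = 123.50 mGal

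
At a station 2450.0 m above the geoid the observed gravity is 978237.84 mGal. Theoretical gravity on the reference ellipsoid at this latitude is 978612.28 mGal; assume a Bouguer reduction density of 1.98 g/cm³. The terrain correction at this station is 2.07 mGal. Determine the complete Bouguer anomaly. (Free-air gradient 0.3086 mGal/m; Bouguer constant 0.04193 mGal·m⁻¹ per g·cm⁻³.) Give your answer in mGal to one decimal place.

Free-air correction = 0.3086 × 2450.0 = 756.07 mGal
Free-air anomaly = 978237.84 − 978612.28 + (756.07) = 381.63 mGal
Bouguer slab correction = 0.04193 × 1.98 × 2450.0 = 203.40 mGal
Simple Bouguer anomaly = 381.63 − (203.40) = 178.23 mGal
Complete Bouguer anomaly = 178.23 + 2.07 = 180.30 mGal

180.3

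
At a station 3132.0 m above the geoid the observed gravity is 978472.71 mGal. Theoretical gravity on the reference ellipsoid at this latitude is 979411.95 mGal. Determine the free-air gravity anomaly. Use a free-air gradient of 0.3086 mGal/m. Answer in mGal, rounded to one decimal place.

Free-air correction = 0.3086 × 3132.0 = 966.54 mGal
Free-air anomaly = 978472.71 − 979411.95 + (966.54) = 27.30 mGal

27.3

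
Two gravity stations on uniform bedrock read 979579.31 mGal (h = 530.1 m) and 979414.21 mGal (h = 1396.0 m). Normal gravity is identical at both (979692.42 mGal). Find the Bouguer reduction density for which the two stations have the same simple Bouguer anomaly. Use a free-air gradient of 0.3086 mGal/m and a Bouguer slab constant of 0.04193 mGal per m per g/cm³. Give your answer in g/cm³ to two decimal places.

Δg_obs = 979414.21 − 979579.31 = -165.10 mGal over Δh = 1396.0 − 530.1 = 865.9 m
Equal Bouguer anomalies ⇒ Δg_obs + (0.3086 − 0.04193ρ)·Δh = 0
0.3086 − 0.04193ρ = −Δg_obs/Δh = 0.19067
ρ = (0.3086 − 0.19067) / 0.04193 = 2.81 g/cm³

2.81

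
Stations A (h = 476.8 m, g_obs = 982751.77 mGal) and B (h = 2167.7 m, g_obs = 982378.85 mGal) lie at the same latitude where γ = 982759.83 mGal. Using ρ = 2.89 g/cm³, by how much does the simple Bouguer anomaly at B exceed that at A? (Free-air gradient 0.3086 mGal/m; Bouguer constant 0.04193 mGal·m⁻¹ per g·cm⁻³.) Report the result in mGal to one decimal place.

-56.0

Δg_SB(A) = 982751.77 − 982759.83 + 0.3086×476.8 − 0.04193×2.89×476.8 = 81.30 mGal
Δg_SB(B) = 982378.85 − 982759.83 + 0.3086×2167.7 − 0.04193×2.89×2167.7 = 25.30 mGal
Difference = 25.30 − (81.30) = -56.00 mGal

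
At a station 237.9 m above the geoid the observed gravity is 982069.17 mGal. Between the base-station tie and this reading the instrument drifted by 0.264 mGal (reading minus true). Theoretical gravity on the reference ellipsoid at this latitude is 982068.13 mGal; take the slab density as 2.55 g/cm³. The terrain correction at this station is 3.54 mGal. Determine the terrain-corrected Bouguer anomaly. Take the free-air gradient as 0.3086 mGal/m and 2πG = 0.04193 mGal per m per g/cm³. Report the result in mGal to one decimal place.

52.3

Drift-corrected reading = 982069.17 − (0.264) = 982068.906 mGal
Free-air correction = 0.3086 × 237.9 = 73.42 mGal
Free-air anomaly = 982068.906 − 982068.13 + (73.42) = 74.196 mGal
Bouguer slab correction = 0.04193 × 2.55 × 237.9 = 25.44 mGal
Simple Bouguer anomaly = 74.196 − (25.44) = 48.756 mGal
Complete Bouguer anomaly = 48.756 + 3.54 = 52.296 mGal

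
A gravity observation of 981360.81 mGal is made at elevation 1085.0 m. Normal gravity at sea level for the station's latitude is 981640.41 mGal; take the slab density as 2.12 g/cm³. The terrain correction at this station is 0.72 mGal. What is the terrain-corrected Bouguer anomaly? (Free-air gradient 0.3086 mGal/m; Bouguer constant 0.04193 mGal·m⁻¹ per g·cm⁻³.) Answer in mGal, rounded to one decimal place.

Free-air correction = 0.3086 × 1085.0 = 334.83 mGal
Free-air anomaly = 981360.81 − 981640.41 + (334.83) = 55.23 mGal
Bouguer slab correction = 0.04193 × 2.12 × 1085.0 = 96.45 mGal
Simple Bouguer anomaly = 55.23 − (96.45) = -41.22 mGal
Complete Bouguer anomaly = -41.22 + 0.72 = -40.50 mGal

-40.5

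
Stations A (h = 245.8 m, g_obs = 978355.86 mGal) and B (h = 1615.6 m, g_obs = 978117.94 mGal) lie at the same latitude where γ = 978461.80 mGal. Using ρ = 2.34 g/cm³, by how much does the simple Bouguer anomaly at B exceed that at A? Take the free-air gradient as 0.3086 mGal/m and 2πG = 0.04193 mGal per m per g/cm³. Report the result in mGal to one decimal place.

50.4

Δg_SB(A) = 978355.86 − 978461.80 + 0.3086×245.8 − 0.04193×2.34×245.8 = -54.20 mGal
Δg_SB(B) = 978117.94 − 978461.80 + 0.3086×1615.6 − 0.04193×2.34×1615.6 = -3.80 mGal
Difference = -3.80 − (-54.20) = 50.40 mGal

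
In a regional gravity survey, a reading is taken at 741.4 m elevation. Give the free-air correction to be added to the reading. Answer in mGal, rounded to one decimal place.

Free-air correction = 0.3086 × 741.4 = 228.8 mGal

228.8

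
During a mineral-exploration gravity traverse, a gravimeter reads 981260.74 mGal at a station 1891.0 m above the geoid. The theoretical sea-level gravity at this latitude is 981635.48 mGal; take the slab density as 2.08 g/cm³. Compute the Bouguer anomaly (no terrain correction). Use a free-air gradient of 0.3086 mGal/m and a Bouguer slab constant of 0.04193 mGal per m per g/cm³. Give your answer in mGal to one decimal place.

43.9

Free-air correction = 0.3086 × 1891.0 = 583.56 mGal
Free-air anomaly = 981260.74 − 981635.48 + (583.56) = 208.82 mGal
Bouguer slab correction = 0.04193 × 2.08 × 1891.0 = 164.92 mGal
Simple Bouguer anomaly = 208.82 − (164.92) = 43.90 mGal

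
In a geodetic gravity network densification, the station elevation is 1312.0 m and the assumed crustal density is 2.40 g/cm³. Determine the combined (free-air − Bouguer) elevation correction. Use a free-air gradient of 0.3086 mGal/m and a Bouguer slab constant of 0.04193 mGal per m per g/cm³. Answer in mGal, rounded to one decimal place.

272.9

Combined gradient = 0.3086 − 0.04193 × 2.40 = 0.2079680 mGal/m
Combined elevation correction = 0.2079680 × 1312.0 = 272.9 mGal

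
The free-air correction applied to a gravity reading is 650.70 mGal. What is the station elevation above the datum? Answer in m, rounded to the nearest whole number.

h = 650.70 / 0.3086 = 2108.55 m

2109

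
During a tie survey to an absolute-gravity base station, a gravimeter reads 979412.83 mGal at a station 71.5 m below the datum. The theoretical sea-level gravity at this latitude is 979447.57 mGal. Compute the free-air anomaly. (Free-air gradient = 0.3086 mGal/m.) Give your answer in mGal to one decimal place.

Free-air correction = 0.3086 × -71.5 = -22.06 mGal
Free-air anomaly = 979412.83 − 979447.57 + (-22.06) = -56.80 mGal

-56.8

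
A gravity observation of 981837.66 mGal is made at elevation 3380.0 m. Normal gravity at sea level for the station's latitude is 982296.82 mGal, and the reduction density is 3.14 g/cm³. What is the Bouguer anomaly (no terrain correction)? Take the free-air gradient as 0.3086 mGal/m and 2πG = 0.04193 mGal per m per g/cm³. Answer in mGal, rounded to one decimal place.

Free-air correction = 0.3086 × 3380.0 = 1043.07 mGal
Free-air anomaly = 981837.66 − 982296.82 + (1043.07) = 583.91 mGal
Bouguer slab correction = 0.04193 × 3.14 × 3380.0 = 445.01 mGal
Simple Bouguer anomaly = 583.91 − (445.01) = 138.90 mGal

138.9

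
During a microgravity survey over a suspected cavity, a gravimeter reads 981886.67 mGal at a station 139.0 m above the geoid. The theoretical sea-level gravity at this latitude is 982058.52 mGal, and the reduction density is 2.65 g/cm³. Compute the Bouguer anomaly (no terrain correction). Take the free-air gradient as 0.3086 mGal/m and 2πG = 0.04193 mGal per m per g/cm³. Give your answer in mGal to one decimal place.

-144.4

Free-air correction = 0.3086 × 139.0 = 42.90 mGal
Free-air anomaly = 981886.67 − 982058.52 + (42.90) = -128.95 mGal
Bouguer slab correction = 0.04193 × 2.65 × 139.0 = 15.44 mGal
Simple Bouguer anomaly = -128.95 − (15.44) = -144.39 mGal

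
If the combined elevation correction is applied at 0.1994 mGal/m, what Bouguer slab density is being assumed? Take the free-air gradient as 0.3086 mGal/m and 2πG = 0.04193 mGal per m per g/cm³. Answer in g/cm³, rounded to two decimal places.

0.1994 = 0.3086 − 0.04193 × ρ
ρ = (0.3086 − 0.1994) / 0.04193 = 2.60 g/cm³

2.60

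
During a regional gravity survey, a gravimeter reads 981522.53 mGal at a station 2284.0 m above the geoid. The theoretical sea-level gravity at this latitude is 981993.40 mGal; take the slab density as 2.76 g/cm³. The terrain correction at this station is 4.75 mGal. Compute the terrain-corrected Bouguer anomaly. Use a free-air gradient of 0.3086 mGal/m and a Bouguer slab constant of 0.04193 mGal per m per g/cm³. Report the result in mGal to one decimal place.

-25.6

Free-air correction = 0.3086 × 2284.0 = 704.84 mGal
Free-air anomaly = 981522.53 − 981993.40 + (704.84) = 233.97 mGal
Bouguer slab correction = 0.04193 × 2.76 × 2284.0 = 264.32 mGal
Simple Bouguer anomaly = 233.97 − (264.32) = -30.35 mGal
Complete Bouguer anomaly = -30.35 + 4.75 = -25.60 mGal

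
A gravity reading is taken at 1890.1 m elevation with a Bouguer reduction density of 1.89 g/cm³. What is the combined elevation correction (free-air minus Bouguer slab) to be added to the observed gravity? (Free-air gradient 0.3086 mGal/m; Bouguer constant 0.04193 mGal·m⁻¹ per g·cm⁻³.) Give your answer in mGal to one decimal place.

Combined gradient = 0.3086 − 0.04193 × 1.89 = 0.2293523 mGal/m
Combined elevation correction = 0.2293523 × 1890.1 = 433.5 mGal

433.5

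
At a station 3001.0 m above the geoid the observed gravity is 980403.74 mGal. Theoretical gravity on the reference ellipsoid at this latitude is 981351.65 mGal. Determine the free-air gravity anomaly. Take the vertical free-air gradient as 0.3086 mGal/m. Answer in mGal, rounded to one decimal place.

Free-air correction = 0.3086 × 3001.0 = 926.11 mGal
Free-air anomaly = 980403.74 − 981351.65 + (926.11) = -21.80 mGal

-21.8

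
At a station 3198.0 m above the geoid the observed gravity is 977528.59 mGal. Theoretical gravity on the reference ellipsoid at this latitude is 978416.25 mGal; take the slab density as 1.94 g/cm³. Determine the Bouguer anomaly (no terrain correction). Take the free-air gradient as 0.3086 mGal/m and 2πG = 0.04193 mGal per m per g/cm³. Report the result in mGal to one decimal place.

Free-air correction = 0.3086 × 3198.0 = 986.90 mGal
Free-air anomaly = 977528.59 − 978416.25 + (986.90) = 99.24 mGal
Bouguer slab correction = 0.04193 × 1.94 × 3198.0 = 260.14 mGal
Simple Bouguer anomaly = 99.24 − (260.14) = -160.90 mGal

-160.9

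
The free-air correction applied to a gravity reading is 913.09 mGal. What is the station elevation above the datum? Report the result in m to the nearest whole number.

2959

h = 913.09 / 0.3086 = 2958.81 m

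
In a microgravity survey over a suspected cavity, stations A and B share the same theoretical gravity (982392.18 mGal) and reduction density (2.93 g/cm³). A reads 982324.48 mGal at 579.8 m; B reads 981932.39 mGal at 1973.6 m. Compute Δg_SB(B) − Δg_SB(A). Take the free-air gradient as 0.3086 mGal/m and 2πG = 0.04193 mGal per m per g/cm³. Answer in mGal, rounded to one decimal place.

Δg_SB(A) = 982324.48 − 982392.18 + 0.3086×579.8 − 0.04193×2.93×579.8 = 40.00 mGal
Δg_SB(B) = 981932.39 − 982392.18 + 0.3086×1973.6 − 0.04193×2.93×1973.6 = -93.20 mGal
Difference = -93.20 − (40.00) = -133.20 mGal

-133.2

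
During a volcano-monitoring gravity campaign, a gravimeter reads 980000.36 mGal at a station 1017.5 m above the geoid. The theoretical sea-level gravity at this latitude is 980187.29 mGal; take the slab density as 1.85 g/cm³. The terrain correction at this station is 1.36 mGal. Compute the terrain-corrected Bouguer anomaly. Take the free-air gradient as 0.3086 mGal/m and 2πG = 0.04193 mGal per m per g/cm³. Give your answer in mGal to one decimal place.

49.5

Free-air correction = 0.3086 × 1017.5 = 314.00 mGal
Free-air anomaly = 980000.36 − 980187.29 + (314.00) = 127.07 mGal
Bouguer slab correction = 0.04193 × 1.85 × 1017.5 = 78.93 mGal
Simple Bouguer anomaly = 127.07 − (78.93) = 48.14 mGal
Complete Bouguer anomaly = 48.14 + 1.36 = 49.50 mGal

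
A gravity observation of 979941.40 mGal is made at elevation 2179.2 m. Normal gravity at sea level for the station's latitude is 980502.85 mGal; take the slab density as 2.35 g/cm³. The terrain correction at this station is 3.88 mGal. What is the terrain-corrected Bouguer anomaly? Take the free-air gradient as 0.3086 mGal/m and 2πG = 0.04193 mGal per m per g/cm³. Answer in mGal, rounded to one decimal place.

Free-air correction = 0.3086 × 2179.2 = 672.50 mGal
Free-air anomaly = 979941.40 − 980502.85 + (672.50) = 111.05 mGal
Bouguer slab correction = 0.04193 × 2.35 × 2179.2 = 214.73 mGal
Simple Bouguer anomaly = 111.05 − (214.73) = -103.68 mGal
Complete Bouguer anomaly = -103.68 + 3.88 = -99.80 mGal

-99.8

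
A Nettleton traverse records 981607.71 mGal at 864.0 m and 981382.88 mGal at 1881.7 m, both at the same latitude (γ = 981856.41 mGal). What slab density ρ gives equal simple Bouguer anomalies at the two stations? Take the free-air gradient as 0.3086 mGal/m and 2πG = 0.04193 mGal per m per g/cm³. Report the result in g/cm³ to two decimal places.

2.09

Δg_obs = 981382.88 − 981607.71 = -224.83 mGal over Δh = 1881.7 − 864.0 = 1017.7 m
Equal Bouguer anomalies ⇒ Δg_obs + (0.3086 − 0.04193ρ)·Δh = 0
0.3086 − 0.04193ρ = −Δg_obs/Δh = 0.22092
ρ = (0.3086 − 0.22092) / 0.04193 = 2.09 g/cm³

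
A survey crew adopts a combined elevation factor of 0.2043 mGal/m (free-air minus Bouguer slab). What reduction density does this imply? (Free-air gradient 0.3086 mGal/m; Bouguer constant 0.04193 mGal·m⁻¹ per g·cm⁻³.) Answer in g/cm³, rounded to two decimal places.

0.2043 = 0.3086 − 0.04193 × ρ
ρ = (0.3086 − 0.2043) / 0.04193 = 2.49 g/cm³

2.49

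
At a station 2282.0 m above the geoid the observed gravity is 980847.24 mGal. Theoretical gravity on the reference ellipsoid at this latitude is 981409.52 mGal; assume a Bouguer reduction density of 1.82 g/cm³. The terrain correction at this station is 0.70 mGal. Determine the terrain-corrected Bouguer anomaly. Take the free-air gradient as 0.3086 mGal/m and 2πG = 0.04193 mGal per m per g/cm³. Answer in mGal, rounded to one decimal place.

-31.5

Free-air correction = 0.3086 × 2282.0 = 704.23 mGal
Free-air anomaly = 980847.24 − 981409.52 + (704.23) = 141.95 mGal
Bouguer slab correction = 0.04193 × 1.82 × 2282.0 = 174.15 mGal
Simple Bouguer anomaly = 141.95 − (174.15) = -32.20 mGal
Complete Bouguer anomaly = -32.20 + 0.70 = -31.50 mGal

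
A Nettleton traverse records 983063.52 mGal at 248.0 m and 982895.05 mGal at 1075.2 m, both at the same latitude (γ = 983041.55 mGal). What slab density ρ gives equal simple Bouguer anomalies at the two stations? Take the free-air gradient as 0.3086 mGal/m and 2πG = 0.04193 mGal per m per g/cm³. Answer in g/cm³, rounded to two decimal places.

2.50

Δg_obs = 982895.05 − 983063.52 = -168.47 mGal over Δh = 1075.2 − 248.0 = 827.2 m
Equal Bouguer anomalies ⇒ Δg_obs + (0.3086 − 0.04193ρ)·Δh = 0
0.3086 − 0.04193ρ = −Δg_obs/Δh = 0.20366
ρ = (0.3086 − 0.20366) / 0.04193 = 2.50 g/cm³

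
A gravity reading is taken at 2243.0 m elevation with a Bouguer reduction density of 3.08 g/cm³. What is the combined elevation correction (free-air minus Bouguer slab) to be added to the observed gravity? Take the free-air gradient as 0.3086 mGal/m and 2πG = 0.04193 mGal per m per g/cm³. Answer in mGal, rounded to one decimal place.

402.5

Combined gradient = 0.3086 − 0.04193 × 3.08 = 0.1794556 mGal/m
Combined elevation correction = 0.1794556 × 2243.0 = 402.5 mGal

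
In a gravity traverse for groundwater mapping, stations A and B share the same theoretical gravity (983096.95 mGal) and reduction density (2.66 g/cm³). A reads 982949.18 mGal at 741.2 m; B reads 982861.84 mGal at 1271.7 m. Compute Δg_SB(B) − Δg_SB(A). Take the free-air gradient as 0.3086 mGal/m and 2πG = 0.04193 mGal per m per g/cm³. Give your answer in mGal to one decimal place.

Δg_SB(A) = 982949.18 − 983096.95 + 0.3086×741.2 − 0.04193×2.66×741.2 = -1.70 mGal
Δg_SB(B) = 982861.84 − 983096.95 + 0.3086×1271.7 − 0.04193×2.66×1271.7 = 15.50 mGal
Difference = 15.50 − (-1.70) = 17.20 mGal

17.2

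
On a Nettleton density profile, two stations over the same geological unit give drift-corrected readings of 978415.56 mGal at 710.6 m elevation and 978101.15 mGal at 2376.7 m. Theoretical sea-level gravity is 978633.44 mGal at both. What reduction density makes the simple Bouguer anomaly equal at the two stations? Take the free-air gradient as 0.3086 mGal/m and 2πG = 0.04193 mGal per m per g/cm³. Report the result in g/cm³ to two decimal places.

Δg_obs = 978101.15 − 978415.56 = -314.41 mGal over Δh = 2376.7 − 710.6 = 1666.1 m
Equal Bouguer anomalies ⇒ Δg_obs + (0.3086 − 0.04193ρ)·Δh = 0
0.3086 − 0.04193ρ = −Δg_obs/Δh = 0.18871
ρ = (0.3086 − 0.18871) / 0.04193 = 2.86 g/cm³

2.86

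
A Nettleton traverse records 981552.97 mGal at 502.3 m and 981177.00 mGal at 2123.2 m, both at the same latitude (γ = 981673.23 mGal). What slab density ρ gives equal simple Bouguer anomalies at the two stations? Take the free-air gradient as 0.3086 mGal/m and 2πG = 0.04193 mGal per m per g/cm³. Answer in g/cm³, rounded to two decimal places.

Δg_obs = 981177.00 − 981552.97 = -375.97 mGal over Δh = 2123.2 − 502.3 = 1620.9 m
Equal Bouguer anomalies ⇒ Δg_obs + (0.3086 − 0.04193ρ)·Δh = 0
0.3086 − 0.04193ρ = −Δg_obs/Δh = 0.23195
ρ = (0.3086 − 0.23195) / 0.04193 = 1.83 g/cm³

1.83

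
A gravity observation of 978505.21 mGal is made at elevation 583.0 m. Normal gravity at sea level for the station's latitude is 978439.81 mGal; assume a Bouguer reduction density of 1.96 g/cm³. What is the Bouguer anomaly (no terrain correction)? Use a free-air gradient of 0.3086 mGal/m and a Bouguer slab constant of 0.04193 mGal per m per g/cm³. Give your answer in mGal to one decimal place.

197.4

Free-air correction = 0.3086 × 583.0 = 179.91 mGal
Free-air anomaly = 978505.21 − 978439.81 + (179.91) = 245.31 mGal
Bouguer slab correction = 0.04193 × 1.96 × 583.0 = 47.91 mGal
Simple Bouguer anomaly = 245.31 − (47.91) = 197.40 mGal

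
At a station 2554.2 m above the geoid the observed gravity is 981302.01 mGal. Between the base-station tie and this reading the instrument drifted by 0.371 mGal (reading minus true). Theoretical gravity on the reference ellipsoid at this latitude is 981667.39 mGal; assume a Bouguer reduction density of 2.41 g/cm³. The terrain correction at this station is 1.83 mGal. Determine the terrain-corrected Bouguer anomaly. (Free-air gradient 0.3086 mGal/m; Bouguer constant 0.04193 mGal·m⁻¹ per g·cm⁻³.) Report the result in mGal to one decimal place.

Drift-corrected reading = 981302.01 − (0.371) = 981301.639 mGal
Free-air correction = 0.3086 × 2554.2 = 788.23 mGal
Free-air anomaly = 981301.639 − 981667.39 + (788.23) = 422.479 mGal
Bouguer slab correction = 0.04193 × 2.41 × 2554.2 = 258.11 mGal
Simple Bouguer anomaly = 422.479 − (258.11) = 164.369 mGal
Complete Bouguer anomaly = 164.369 + 1.83 = 166.199 mGal

166.2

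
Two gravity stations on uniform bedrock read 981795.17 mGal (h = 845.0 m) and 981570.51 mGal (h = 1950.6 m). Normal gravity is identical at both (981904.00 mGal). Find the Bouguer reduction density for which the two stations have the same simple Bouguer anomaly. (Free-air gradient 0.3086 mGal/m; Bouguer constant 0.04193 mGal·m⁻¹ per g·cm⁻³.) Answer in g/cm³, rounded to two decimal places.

2.51

Δg_obs = 981570.51 − 981795.17 = -224.66 mGal over Δh = 1950.6 − 845.0 = 1105.6 m
Equal Bouguer anomalies ⇒ Δg_obs + (0.3086 − 0.04193ρ)·Δh = 0
0.3086 − 0.04193ρ = −Δg_obs/Δh = 0.20320
ρ = (0.3086 − 0.20320) / 0.04193 = 2.51 g/cm³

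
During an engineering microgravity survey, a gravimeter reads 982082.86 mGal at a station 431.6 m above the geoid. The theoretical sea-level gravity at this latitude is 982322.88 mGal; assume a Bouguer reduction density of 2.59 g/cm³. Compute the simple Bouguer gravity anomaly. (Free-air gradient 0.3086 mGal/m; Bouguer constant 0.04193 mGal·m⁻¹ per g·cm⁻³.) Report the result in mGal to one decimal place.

Free-air correction = 0.3086 × 431.6 = 133.19 mGal
Free-air anomaly = 982082.86 − 982322.88 + (133.19) = -106.83 mGal
Bouguer slab correction = 0.04193 × 2.59 × 431.6 = 46.87 mGal
Simple Bouguer anomaly = -106.83 − (46.87) = -153.70 mGal

-153.7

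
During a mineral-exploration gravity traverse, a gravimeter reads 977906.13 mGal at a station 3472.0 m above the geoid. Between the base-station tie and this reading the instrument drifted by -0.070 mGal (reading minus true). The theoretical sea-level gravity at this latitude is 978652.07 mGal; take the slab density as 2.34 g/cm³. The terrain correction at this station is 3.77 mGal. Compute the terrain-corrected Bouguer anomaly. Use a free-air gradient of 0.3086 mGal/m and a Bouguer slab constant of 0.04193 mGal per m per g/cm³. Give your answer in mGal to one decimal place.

Drift-corrected reading = 977906.13 − (-0.070) = 977906.200 mGal
Free-air correction = 0.3086 × 3472.0 = 1071.46 mGal
Free-air anomaly = 977906.200 − 978652.07 + (1071.46) = 325.590 mGal
Bouguer slab correction = 0.04193 × 2.34 × 3472.0 = 340.66 mGal
Simple Bouguer anomaly = 325.590 − (340.66) = -15.070 mGal
Complete Bouguer anomaly = -15.070 + 3.77 = -11.300 mGal

-11.3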